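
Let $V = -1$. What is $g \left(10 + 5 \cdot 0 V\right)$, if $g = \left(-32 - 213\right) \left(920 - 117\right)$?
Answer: $-1967350$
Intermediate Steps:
$g = -196735$ ($g = \left(-245\right) 803 = -196735$)
$g \left(10 + 5 \cdot 0 V\right) = - 196735 \left(10 + 5 \cdot 0 \left(-1\right)\right) = - 196735 \left(10 + 0 \left(-1\right)\right) = - 196735 \left(10 + 0\right) = \left(-196735\right) 10 = -1967350$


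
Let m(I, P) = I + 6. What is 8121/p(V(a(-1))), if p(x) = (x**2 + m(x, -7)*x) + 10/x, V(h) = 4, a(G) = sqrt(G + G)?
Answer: 5414/39 ≈ 138.82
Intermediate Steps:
a(G) = sqrt(2)*sqrt(G) (a(G) = sqrt(2*G) = sqrt(2)*sqrt(G))
m(I, P) = 6 + I
p(x) = x**2 + 10/x + x*(6 + x) (p(x) = (x**2 + (6 + x)*x) + 10/x = (x**2 + x*(6 + x)) + 10/x = x**2 + 10/x + x*(6 + x))
8121/p(V(a(-1))) = 8121/((2*(5 + 4**2*(3 + 4))/4)) = 8121/((2*(1/4)*(5 + 16*7))) = 8121/((2*(1/4)*(5 + 112))) = 8121/((2*(1/4)*117)) = 8121/(117/2) = 8121*(2/117) = 5414/39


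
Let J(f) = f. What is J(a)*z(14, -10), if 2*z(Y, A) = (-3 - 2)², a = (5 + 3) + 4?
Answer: 150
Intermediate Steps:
a = 12 (a = 8 + 4 = 12)
z(Y, A) = 25/2 (z(Y, A) = (-3 - 2)²/2 = (½)*(-5)² = (½)*25 = 25/2)
J(a)*z(14, -10) = 12*(25/2) = 150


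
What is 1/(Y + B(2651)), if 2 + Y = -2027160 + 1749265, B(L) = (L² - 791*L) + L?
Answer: 1/4655614 ≈ 2.1479e-7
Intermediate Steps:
B(L) = L² - 790*L
Y = -277897 (Y = -2 + (-2027160 + 1749265) = -2 - 277895 = -277897)
1/(Y + B(2651)) = 1/(-277897 + 2651*(-790 + 2651)) = 1/(-277897 + 2651*1861) = 1/(-277897 + 4933511) = 1/4655614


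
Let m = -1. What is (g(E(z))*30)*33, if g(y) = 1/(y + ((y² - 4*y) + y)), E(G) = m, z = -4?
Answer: 330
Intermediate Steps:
E(G) = -1
g(y) = 1/(y² - 2*y) (g(y) = 1/(y + (y² - 3*y)) = 1/(y² - 2*y))
(g(E(z))*30)*33 = ((1/((-1)*(-2 - 1)))*30)*33 = (-1/(-3)*30)*33 = (-1*(-⅓)*30)*33 = ((⅓)*30)*33 = 10*33 = 330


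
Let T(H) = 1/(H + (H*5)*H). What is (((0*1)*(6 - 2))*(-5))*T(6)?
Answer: 0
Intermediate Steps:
T(H) = 1/(H + 5*H²) (T(H) = 1/(H + (5*H)*H) = 1/(H + 5*H²))
(((0*1)*(6 - 2))*(-5))*T(6) = (((0*1)*(6 - 2))*(-5))*(1/(6*(1 + 5*6))) = ((0*4)*(-5))*(1/(6*(1 + 30))) = (0*(-5))*((⅙)/31) = 0*((⅙)*(1/31)) = 0*(1/186) = 0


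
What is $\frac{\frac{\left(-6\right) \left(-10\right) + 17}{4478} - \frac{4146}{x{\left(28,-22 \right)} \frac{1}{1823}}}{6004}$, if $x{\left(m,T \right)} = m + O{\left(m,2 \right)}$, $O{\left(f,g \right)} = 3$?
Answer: $- \frac{33845429137}{833463272} \approx -40.608$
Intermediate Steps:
$x{\left(m,T \right)} = 3 + m$ ($x{\left(m,T \right)} = m + 3 = 3 + m$)
$\frac{\frac{\left(-6\right) \left(-10\right) + 17}{4478} - \frac{4146}{x{\left(28,-22 \right)} \frac{1}{1823}}}{6004} = \frac{\frac{\left(-6\right) \left(-10\right) + 17}{4478} - \frac{4146}{\left(3 + 28\right) \frac{1}{1823}}}{6004} = \left(\left(60 + 17\right) \frac{1}{4478} - \frac{4146}{31 \cdot \frac{1}{1823}}\right) \frac{1}{6004} = \left(77 \cdot \frac{1}{4478} - \frac{4146}{\frac{31}{1823}}\right) \frac{1}{6004} = \left(\frac{77}{4478} - \frac{7558158}{31}\right) \frac{1}{6004} = \left(- \frac{33845429137}{138818}\right) \frac{1}{6004} = - \frac{33845429137}{833463272}$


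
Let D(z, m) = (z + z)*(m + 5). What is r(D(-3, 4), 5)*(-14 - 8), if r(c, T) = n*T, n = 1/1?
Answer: -110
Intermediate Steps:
n = 1
D(z, m) = 2*z*(5 + m) (D(z, m) = (2*z)*(5 + m) = 2*z*(5 + m))
r(c, T) = T (r(c, T) = 1*T = T)
r(D(-3, 4), 5)*(-14 - 8) = 5*(-14 - 8) = 5*(-22) = -110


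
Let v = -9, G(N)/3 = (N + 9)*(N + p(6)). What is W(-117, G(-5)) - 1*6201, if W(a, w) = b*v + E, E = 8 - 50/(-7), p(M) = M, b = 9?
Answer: -43868/7 ≈ -6266.9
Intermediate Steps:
G(N) = 3*(6 + N)*(9 + N) (G(N) = 3*((N + 9)*(N + 6)) = 3*((9 + N)*(6 + N)) = 3*((6 + N)*(9 + N)) = 3*(6 + N)*(9 + N))
E = 106/7 (E = 8 - 50*(-1)/7 = 8 - 1*(-50/7) = 8 + 50/7 = 106/7 ≈ 15.143)
W(a, w) = -461/7 (W(a, w) = 9*(-9) + 106/7 = -81 + 106/7 = -461/7)
W(-117, G(-5)) - 1*6201 = -461/7 - 1*6201 = -461/7 - 6201 = -43868/7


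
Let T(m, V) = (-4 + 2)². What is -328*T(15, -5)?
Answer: -1312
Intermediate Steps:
T(m, V) = 4 (T(m, V) = (-2)² = 4)
-328*T(15, -5) = -328*4 = -1312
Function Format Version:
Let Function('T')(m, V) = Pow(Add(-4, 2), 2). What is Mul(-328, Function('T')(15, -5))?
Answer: -1312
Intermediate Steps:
Function('T')(m, V) = 4 (Function('T')(m, V) = Pow(-2, 2) = 4)
Mul(-328, Function('T')(15, -5)) = Mul(-328, 4) = -1312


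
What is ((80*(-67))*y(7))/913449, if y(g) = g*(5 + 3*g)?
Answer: -975520/913449 ≈ -1.0680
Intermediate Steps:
((80*(-67))*y(7))/913449 = ((80*(-67))*(7*(5 + 3*7)))/913449 = -37520*(5 + 21)*(1/913449) = -37520*26*(1/913449) = -5360*182*(1/913449) = -975520*1/913449 = -975520/913449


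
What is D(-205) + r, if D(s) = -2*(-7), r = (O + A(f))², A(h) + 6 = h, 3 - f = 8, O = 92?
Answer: 6575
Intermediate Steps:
f = -5 (f = 3 - 1*8 = 3 - 8 = -5)
A(h) = -6 + h
r = 6561 (r = (92 + (-6 - 5))² = (92 - 11)² = 81² = 6561)
D(s) = 14
D(-205) + r = 14 + 6561 = 6575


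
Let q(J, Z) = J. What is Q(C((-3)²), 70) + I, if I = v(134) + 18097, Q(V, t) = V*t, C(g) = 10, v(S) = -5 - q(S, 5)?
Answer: 18658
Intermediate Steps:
v(S) = -5 - S
I = 17958 (I = (-5 - 1*134) + 18097 = (-5 - 134) + 18097 = -139 + 18097 = 17958)
Q(C((-3)²), 70) + I = 10*70 + 17958 = 700 + 17958 = 18658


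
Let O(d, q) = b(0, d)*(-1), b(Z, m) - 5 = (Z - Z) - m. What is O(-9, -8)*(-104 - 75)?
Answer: 2506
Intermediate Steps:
b(Z, m) = 5 - m (b(Z, m) = 5 + ((Z - Z) - m) = 5 + (0 - m) = 5 - m)
O(d, q) = -5 + d (O(d, q) = (5 - d)*(-1) = -5 + d)
O(-9, -8)*(-104 - 75) = (-5 - 9)*(-104 - 75) = -14*(-179) = 2506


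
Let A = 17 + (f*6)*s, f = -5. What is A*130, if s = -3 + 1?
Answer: 10010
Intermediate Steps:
s = -2
A = 77 (A = 17 - 5*6*(-2) = 17 - 30*(-2) = 17 + 60 = 77)
A*130 = 77*130 = 10010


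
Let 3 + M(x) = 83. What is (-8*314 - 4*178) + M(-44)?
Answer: -3144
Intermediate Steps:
M(x) = 80 (M(x) = -3 + 83 = 80)
(-8*314 - 4*178) + M(-44) = (-8*314 - 4*178) + 80 = (-2512 - 712) + 80 = -3224 + 80 = -3144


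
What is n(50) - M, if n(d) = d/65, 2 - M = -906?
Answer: -11794/13 ≈ -907.23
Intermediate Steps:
M = 908 (M = 2 - 1*(-906) = 2 + 906 = 908)
n(d) = d/65 (n(d) = d*(1/65) = d/65)
n(50) - M = (1/65)*50 - 1*908 = 10/13 - 908 = -11794/13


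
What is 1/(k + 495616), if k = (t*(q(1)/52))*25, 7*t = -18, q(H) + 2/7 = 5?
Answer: 1274/631407359 ≈ 2.0177e-6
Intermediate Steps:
q(H) = 33/7 (q(H) = -2/7 + 5 = 33/7)
t = -18/7 (t = (⅐)*(-18) = -18/7 ≈ -2.5714)
k = -7425/1274 (k = -594/(49*52)*25 = -18/7*33/364*25 = -297/1274*25 = -7425/1274 ≈ -5.8281)
1/(k + 495616) = 1/(-7425/1274 + 495616) = 1/(631407359/1274) = 1274/631407359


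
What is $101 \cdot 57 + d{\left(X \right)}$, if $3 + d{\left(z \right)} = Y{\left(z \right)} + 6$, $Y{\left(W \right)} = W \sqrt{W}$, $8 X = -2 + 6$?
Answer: $5760 + \frac{\sqrt{2}}{4} \approx 5760.4$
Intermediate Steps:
$X = \frac{1}{2}$ ($X = \frac{-2 + 6}{8} = \frac{1}{8} \cdot 4 = \frac{1}{2} \approx 0.5$)
$Y{\left(W \right)} = W^{\frac{3}{2}}$
$d{\left(z \right)} = 3 + z^{\frac{3}{2}}$ ($d{\left(z \right)} = -3 + \left(z^{\frac{3}{2}} + 6\right) = -3 + \left(6 + z^{\frac{3}{2}}\right) = 3 + z^{\frac{3}{2}}$)
$101 \cdot 57 + d{\left(X \right)} = 101 \cdot 57 + \left(3 + \left(\frac{1}{2}\right)^{\frac{3}{2}}\right) = 5757 + \left(3 + \frac{\sqrt{2}}{4}\right) = 5760 + \frac{\sqrt{2}}{4}$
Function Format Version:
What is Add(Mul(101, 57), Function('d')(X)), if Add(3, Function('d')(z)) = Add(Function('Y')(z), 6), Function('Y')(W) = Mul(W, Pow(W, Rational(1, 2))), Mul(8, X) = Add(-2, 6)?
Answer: Add(5760, Mul(Rational(1, 4), Pow(2, Rational(1, 2)))) ≈ 5760.4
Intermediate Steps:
X = Rational(1, 2) (X = Mul(Rational(1, 8), Add(-2, 6)) = Mul(Rational(1, 8), 4) = Rational(1, 2) ≈ 0.50000)
Function('Y')(W) = Pow(W, Rational(3, 2))
Function('d')(z) = Add(3, Pow(z, Rational(3, 2))) (Function('d')(z) = Add(-3, Add(Pow(z, Rational(3, 2)), 6)) = Add(-3, Add(6, Pow(z, Rational(3, 2)))) = Add(3, Pow(z, Rational(3, 2))))
Add(Mul(101, 57), Function('d')(X)) = Add(Mul(101, 57), Add(3, Pow(Rational(1, 2), Rational(3, 2)))) = Add(5757, Add(3, Mul(Rational(1, 4), Pow(2, Rational(1, 2))))) = Add(5760, Mul(Rational(1, 4), Pow(2, Rational(1, 2))))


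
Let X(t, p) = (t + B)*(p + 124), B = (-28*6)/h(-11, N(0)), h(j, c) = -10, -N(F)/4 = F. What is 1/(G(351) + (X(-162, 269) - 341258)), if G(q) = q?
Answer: -5/1989853 ≈ -2.5127e-6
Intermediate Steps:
N(F) = -4*F
B = 84/5 (B = -28*6/(-10) = -168*(-⅒) = 84/5 ≈ 16.800)
X(t, p) = (124 + p)*(84/5 + t) (X(t, p) = (t + 84/5)*(p + 124) = (84/5 + t)*(124 + p) = (124 + p)*(84/5 + t))
1/(G(351) + (X(-162, 269) - 341258)) = 1/(351 + ((10416/5 + 124*(-162) + (84/5)*269 + 269*(-162)) - 341258)) = 1/(351 + ((10416/5 - 20088 + 22596/5 - 43578) - 341258)) = 1/(351 + (-285318/5 - 341258)) = 1/(351 - 1991608/5) = 1/(-1989853/5) = -5/1989853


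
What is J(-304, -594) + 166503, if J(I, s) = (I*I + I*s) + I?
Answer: 439191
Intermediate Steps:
J(I, s) = I + I² + I*s (J(I, s) = (I² + I*s) + I = I + I² + I*s)
J(-304, -594) + 166503 = -304*(1 - 304 - 594) + 166503 = -304*(-897) + 166503 = 272688 + 166503 = 439191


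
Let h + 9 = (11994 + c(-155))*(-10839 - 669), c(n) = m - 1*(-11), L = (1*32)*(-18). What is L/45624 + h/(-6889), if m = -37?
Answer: 261820293117/13095989 ≈ 19992.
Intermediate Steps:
L = -576 (L = 32*(-18) = -576)
c(n) = -26 (c(n) = -37 - 1*(-11) = -37 + 11 = -26)
h = -137727753 (h = -9 + (11994 - 26)*(-10839 - 669) = -9 + 11968*(-11508) = -9 - 137727744 = -137727753)
L/45624 + h/(-6889) = -576/45624 - 137727753/(-6889) = -576*1/45624 - 137727753*(-1/6889) = -24/1901 + 137727753/6889 = 261820293117/13095989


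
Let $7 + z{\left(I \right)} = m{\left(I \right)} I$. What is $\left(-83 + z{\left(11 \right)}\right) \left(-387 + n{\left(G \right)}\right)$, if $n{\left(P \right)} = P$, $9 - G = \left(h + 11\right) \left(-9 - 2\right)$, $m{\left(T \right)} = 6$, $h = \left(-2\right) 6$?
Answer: $9336$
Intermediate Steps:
$h = -12$
$G = -2$ ($G = 9 - \left(-12 + 11\right) \left(-9 - 2\right) = 9 - \left(-1\right) \left(-11\right) = 9 - 11 = -2$)
$z{\left(I \right)} = -7 + 6 I$
$\left(-83 + z{\left(11 \right)}\right) \left(-387 + n{\left(G \right)}\right) = \left(-83 + \left(-7 + 6 \cdot 11\right)\right) \left(-387 - 2\right) = \left(-83 + \left(-7 + 66\right)\right) \left(-389\right) = \left(-83 + 59\right) \left(-389\right) = \left(-24\right) \left(-389\right) = 9336$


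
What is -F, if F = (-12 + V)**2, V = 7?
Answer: -25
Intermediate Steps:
F = 25 (F = (-12 + 7)**2 = (-5)**2 = 25)
-F = -1*25 = -25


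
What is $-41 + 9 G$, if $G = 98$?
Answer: $841$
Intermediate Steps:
$-41 + 9 G = -41 + 9 \cdot 98 = -41 + 882 = 841$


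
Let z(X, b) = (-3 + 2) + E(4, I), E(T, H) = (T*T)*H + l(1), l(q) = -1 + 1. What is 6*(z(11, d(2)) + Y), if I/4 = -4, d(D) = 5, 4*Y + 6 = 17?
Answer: -3051/2 ≈ -1525.5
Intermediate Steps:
Y = 11/4 (Y = -3/2 + (1/4)*17 = -3/2 + 17/4 = 11/4 ≈ 2.7500)
I = -16 (I = 4*(-4) = -16)
l(q) = 0
E(T, H) = H*T**2 (E(T, H) = (T*T)*H + 0 = T**2*H + 0 = H*T**2 + 0 = H*T**2)
z(X, b) = -257 (z(X, b) = (-3 + 2) - 16*4**2 = -1 - 16*16 = -1 - 256 = -257)
6*(z(11, d(2)) + Y) = 6*(-257 + 11/4) = 6*(-1017/4) = -3051/2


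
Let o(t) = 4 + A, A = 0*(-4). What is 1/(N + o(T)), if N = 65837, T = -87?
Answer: 1/65841 ≈ 1.5188e-5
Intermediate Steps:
A = 0
o(t) = 4 (o(t) = 4 + 0 = 4)
1/(N + o(T)) = 1/(65837 + 4) = 1/65841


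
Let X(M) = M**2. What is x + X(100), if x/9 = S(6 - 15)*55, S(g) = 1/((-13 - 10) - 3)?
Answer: 259505/26 ≈ 9981.0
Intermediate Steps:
S(g) = -1/26 (S(g) = 1/(-23 - 3) = 1/(-26) = -1/26)
x = -495/26 (x = 9*(-1/26*55) = 9*(-55/26) = -495/26 ≈ -19.038)
x + X(100) = -495/26 + 100**2 = -495/26 + 10000 = 259505/26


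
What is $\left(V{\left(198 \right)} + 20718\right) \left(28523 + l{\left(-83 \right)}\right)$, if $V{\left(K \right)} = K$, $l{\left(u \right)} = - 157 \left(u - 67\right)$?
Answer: $1089158868$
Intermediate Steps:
$l{\left(u \right)} = 10519 - 157 u$ ($l{\left(u \right)} = - 157 \left(-67 + u\right) = 10519 - 157 u$)
$\left(V{\left(198 \right)} + 20718\right) \left(28523 + l{\left(-83 \right)}\right) = \left(198 + 20718\right) \left(28523 + \left(10519 - -13031\right)\right) = 20916 \left(28523 + \left(10519 + 13031\right)\right) = 20916 \left(28523 + 23550\right) = 20916 \cdot 52073 = 1089158868$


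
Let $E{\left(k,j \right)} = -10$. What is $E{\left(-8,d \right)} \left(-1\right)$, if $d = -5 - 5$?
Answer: $10$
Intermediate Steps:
$d = -10$
$E{\left(-8,d \right)} \left(-1\right) = \left(-10\right) \left(-1\right) = 10$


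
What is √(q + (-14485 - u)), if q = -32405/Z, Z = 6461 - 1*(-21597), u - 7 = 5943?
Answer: I*√16088390842830/28058 ≈ 142.96*I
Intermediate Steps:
u = 5950 (u = 7 + 5943 = 5950)
Z = 28058 (Z = 6461 + 21597 = 28058)
q = -32405/28058 ≈ -1.1549
√(q + (-14485 - u)) = √(-32405/28058 + (-14485 - 1*5950)) = √(-32405/28058 + (-14485 - 5950)) = √(-32405/28058 - 20435) = √(-573397635/28058) = I*√16088390842830/28058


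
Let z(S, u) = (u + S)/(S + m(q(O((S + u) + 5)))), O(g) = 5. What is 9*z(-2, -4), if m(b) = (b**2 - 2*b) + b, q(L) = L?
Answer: -3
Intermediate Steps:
m(b) = b**2 - b
z(S, u) = (S + u)/(20 + S) (z(S, u) = (u + S)/(S + 5*(-1 + 5)) = (S + u)/(S + 5*4) = (S + u)/(S + 20) = (S + u)/(20 + S))
9*z(-2, -4) = 9*((-2 - 4)/(20 - 2)) = 9*(-6/18) = 9*((1/18)*(-6)) = 9*(-1/3) = -3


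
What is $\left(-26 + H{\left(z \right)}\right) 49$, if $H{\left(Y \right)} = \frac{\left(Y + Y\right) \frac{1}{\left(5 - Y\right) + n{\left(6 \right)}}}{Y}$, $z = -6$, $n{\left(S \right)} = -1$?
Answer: $- \frac{6321}{5} \approx -1264.2$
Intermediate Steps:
$H{\left(Y \right)} = \frac{2}{4 - Y}$ ($H{\left(Y \right)} = \frac{\left(Y + Y\right) \frac{1}{\left(5 - Y\right) - 1}}{Y} = \frac{2 Y \frac{1}{4 - Y}}{Y} = \frac{2}{4 - Y}$)
$\left(-26 + H{\left(z \right)}\right) 49 = \left(-26 - \frac{2}{-4 - 6}\right) 49 = \left(-26 - \frac{2}{-10}\right) 49 = \left(-26 - - \frac{1}{5}\right) 49 = \left(-26 + \frac{1}{5}\right) 49 = \left(- \frac{129}{5}\right) 49 = - \frac{6321}{5}$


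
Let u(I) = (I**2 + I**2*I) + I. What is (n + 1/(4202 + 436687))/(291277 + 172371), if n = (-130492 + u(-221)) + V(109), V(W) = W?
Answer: -4794942989735/204417303072 ≈ -23.457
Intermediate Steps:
u(I) = I + I**2 + I**3 (u(I) = (I**2 + I**3) + I = I + I**2 + I**3)
n = -10875624 (n = (-130492 - 221*(1 - 221 + (-221)**2)) + 109 = (-130492 - 221*(1 - 221 + 48841)) + 109 = (-130492 - 221*48621) + 109 = (-130492 - 10745241) + 109 = -10875733 + 109 = -10875624)
(n + 1/(4202 + 436687))/(291277 + 172371) = (-10875624 + 1/(4202 + 436687))/(291277 + 172371) = (-10875624 + 1/440889)/463648 = (-10875624 + 1/440889)*(1/463648) = -4794942989735/440889*1/463648 = -4794942989735/204417303072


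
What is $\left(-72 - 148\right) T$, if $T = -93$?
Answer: $20460$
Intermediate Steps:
$\left(-72 - 148\right) T = \left(-72 - 148\right) \left(-93\right) = \left(-220\right) \left(-93\right) = 20460$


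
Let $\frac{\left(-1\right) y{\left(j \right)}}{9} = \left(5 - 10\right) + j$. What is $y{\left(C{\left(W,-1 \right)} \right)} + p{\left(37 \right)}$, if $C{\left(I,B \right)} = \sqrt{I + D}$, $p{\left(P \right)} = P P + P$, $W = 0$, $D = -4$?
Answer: $1451 - 18 i \approx 1451.0 - 18.0 i$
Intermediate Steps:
$p{\left(P \right)} = P + P^{2}$ ($p{\left(P \right)} = P^{2} + P = P + P^{2}$)
$C{\left(I,B \right)} = \sqrt{-4 + I}$ ($C{\left(I,B \right)} = \sqrt{I - 4} = \sqrt{-4 + I}$)
$y{\left(j \right)} = 45 - 9 j$ ($y{\left(j \right)} = - 9 \left(\left(5 - 10\right) + j\right) = - 9 \left(-5 + j\right) = 45 - 9 j$)
$y{\left(C{\left(W,-1 \right)} \right)} + p{\left(37 \right)} = \left(45 - 9 \sqrt{-4 + 0}\right) + 37 \left(1 + 37\right) = \left(45 - 9 \sqrt{-4}\right) + 37 \cdot 38 = \left(45 - 9 \cdot 2 i\right) + 1406 = \left(45 - 18 i\right) + 1406 = 1451 - 18 i$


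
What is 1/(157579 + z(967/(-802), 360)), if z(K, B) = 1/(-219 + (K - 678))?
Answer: 720361/113513765217 ≈ 6.3460e-6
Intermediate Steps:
z(K, B) = 1/(-897 + K) (z(K, B) = 1/(-219 + (-678 + K)) = 1/(-897 + K))
1/(157579 + z(967/(-802), 360)) = 1/(157579 + 1/(-897 + 967/(-802))) = 1/(157579 + 1/(-897 + 967*(-1/802))) = 1/(157579 + 1/(-897 - 967/802)) = 1/(157579 + 1/(-720361/802)) = 1/(157579 - 802/720361) = 1/(113513765217/720361) = 720361/113513765217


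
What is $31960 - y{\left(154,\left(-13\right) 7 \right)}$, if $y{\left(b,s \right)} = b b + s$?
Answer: $8335$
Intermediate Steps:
$y{\left(b,s \right)} = s + b^{2}$ ($y{\left(b,s \right)} = b^{2} + s = s + b^{2}$)
$31960 - y{\left(154,\left(-13\right) 7 \right)} = 31960 - \left(\left(-13\right) 7 + 154^{2}\right) = 31960 - \left(-91 + 23716\right) = 31960 - 23625 = 8335$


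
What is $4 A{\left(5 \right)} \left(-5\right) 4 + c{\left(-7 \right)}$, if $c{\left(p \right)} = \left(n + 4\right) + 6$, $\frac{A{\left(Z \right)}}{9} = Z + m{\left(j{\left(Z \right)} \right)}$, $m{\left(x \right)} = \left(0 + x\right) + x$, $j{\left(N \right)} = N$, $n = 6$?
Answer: $-10784$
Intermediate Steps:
$m{\left(x \right)} = 2 x$ ($m{\left(x \right)} = x + x = 2 x$)
$A{\left(Z \right)} = 27 Z$ ($A{\left(Z \right)} = 9 \left(Z + 2 Z\right) = 9 \cdot 3 Z = 27 Z$)
$c{\left(p \right)} = 16$ ($c{\left(p \right)} = \left(6 + 4\right) + 6 = 10 + 6 = 16$)
$4 A{\left(5 \right)} \left(-5\right) 4 + c{\left(-7 \right)} = 4 \cdot 27 \cdot 5 \left(-5\right) 4 + 16 = 4 \cdot 135 \left(-5\right) 4 + 16 = 4 \left(\left(-675\right) 4\right) + 16 = 4 \left(-2700\right) + 16 = -10800 + 16 = -10784$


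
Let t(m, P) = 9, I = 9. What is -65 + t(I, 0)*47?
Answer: 358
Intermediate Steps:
-65 + t(I, 0)*47 = -65 + 9*47 = -65 + 423 = 358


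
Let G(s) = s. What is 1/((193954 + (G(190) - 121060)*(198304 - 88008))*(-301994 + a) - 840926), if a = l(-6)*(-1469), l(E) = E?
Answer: 1/3908465715038954 ≈ 2.5585e-16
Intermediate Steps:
a = 8814 (a = -6*(-1469) = 8814)
1/((193954 + (G(190) - 121060)*(198304 - 88008))*(-301994 + a) - 840926) = 1/((193954 + (190 - 121060)*(198304 - 88008))*(-301994 + 8814) - 840926) = 1/((193954 - 120870*110296)*(-293180) - 840926) = 1/((193954 - 13331477520)*(-293180) - 840926) = 1/(-13331283566*(-293180) - 840926) = 1/(3908465715879880 - 840926) = 1/3908465715038954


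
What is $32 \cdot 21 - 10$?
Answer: $662$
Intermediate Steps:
$32 \cdot 21 - 10 = 672 - 10 = 662$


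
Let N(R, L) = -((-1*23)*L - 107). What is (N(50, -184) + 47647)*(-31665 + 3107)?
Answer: -1242901276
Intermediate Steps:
N(R, L) = 107 + 23*L (N(R, L) = -(-23*L - 107) = -(-107 - 23*L) = 107 + 23*L)
(N(50, -184) + 47647)*(-31665 + 3107) = ((107 + 23*(-184)) + 47647)*(-31665 + 3107) = ((107 - 4232) + 47647)*(-28558) = (-4125 + 47647)*(-28558) = 43522*(-28558) = -1242901276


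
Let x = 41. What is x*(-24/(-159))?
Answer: 328/53 ≈ 6.1887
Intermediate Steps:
x*(-24/(-159)) = 41*(-24/(-159)) = 41*(-24*(-1/159)) = 41*(8/53) = 328/53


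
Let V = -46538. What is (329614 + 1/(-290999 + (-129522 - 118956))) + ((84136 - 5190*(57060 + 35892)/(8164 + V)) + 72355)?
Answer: 5161773700480588/10350945199 ≈ 4.9868e+5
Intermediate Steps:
(329614 + 1/(-290999 + (-129522 - 118956))) + ((84136 - 5190*(57060 + 35892)/(8164 + V)) + 72355) = (329614 + 1/(-290999 + (-129522 - 118956))) + ((84136 - 5190*(57060 + 35892)/(8164 - 46538)) + 72355) = (329614 + 1/(-290999 - 248478)) + ((84136 - 5190/((-38374/92952))) + 72355) = (329614 + 1/(-539477)) + ((84136 - 5190/((-38374*1/92952))) + 72355) = (329614 - 1/539477) + ((84136 - 5190/(-19187/46476)) + 72355) = 177819171877/539477 + ((84136 - 5190*(-46476/19187)) + 72355) = 177819171877/539477 + ((84136 + 241210440/19187) + 72355) = 177819171877/539477 + (1855527872/19187 + 72355) = 177819171877/539477 + 3243803257/19187 = 5161773700480588/10350945199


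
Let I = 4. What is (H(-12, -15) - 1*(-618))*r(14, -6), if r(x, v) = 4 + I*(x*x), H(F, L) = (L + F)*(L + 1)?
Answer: 784848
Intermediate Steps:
H(F, L) = (1 + L)*(F + L) (H(F, L) = (F + L)*(1 + L) = (1 + L)*(F + L))
r(x, v) = 4 + 4*x² (r(x, v) = 4 + 4*(x*x) = 4 + 4*x²)
(H(-12, -15) - 1*(-618))*r(14, -6) = ((-12 - 15 + (-15)² - 12*(-15)) - 1*(-618))*(4 + 4*14²) = ((-12 - 15 + 225 + 180) + 618)*(4 + 4*196) = (378 + 618)*(4 + 784) = 996*788 = 784848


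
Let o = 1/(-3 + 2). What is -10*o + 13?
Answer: 23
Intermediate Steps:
o = -1 (o = 1/(-1) = -1)
-10*o + 13 = -10*(-1) + 13 = 10 + 13 = 23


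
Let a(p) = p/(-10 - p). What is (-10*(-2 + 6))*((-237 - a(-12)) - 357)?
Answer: 23520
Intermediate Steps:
(-10*(-2 + 6))*((-237 - a(-12)) - 357) = (-10*(-2 + 6))*((-237 - (-1)*(-12)/(10 - 12)) - 357) = (-10*4)*((-237 - (-1)*(-12)/(-2)) - 357) = -40*((-237 - (-1)*(-12)*(-1)/2) - 357) = -40*((-237 - 1*(-6)) - 357) = -40*((-237 + 6) - 357) = -40*(-231 - 357) = -40*(-588) = 23520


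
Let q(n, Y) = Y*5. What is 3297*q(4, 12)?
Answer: 197820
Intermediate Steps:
q(n, Y) = 5*Y
3297*q(4, 12) = 3297*(5*12) = 3297*60 = 197820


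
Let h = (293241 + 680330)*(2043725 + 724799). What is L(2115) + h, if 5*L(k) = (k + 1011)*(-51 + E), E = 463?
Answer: 13476774683932/5 ≈ 2.6954e+12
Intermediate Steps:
L(k) = 416532/5 + 412*k/5 (L(k) = ((k + 1011)*(-51 + 463))/5 = ((1011 + k)*412)/5 = (416532 + 412*k)/5 = 416532/5 + 412*k/5)
h = 2695354679204 (h = 973571*2768524 = 2695354679204)
L(2115) + h = (416532/5 + (412/5)*2115) + 2695354679204 = (416532/5 + 174276) + 2695354679204 = 1287912/5 + 2695354679204 = 13476774683932/5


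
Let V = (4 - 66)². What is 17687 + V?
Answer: 21531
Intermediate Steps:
V = 3844 (V = (-62)² = 3844)
17687 + V = 17687 + 3844 = 21531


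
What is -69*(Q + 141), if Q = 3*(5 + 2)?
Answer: -11178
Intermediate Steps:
Q = 21 (Q = 3*7 = 21)
-69*(Q + 141) = -69*(21 + 141) = -69*162 = -11178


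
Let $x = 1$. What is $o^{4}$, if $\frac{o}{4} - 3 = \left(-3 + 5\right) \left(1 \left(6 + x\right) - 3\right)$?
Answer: $3748096$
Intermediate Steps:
$o = 44$ ($o = 12 + 4 \left(-3 + 5\right) \left(1 \left(6 + 1\right) - 3\right) = 12 + 4 \cdot 2 \left(1 \cdot 7 - 3\right) = 12 + 4 \cdot 2 \left(7 - 3\right) = 12 + 4 \cdot 2 \cdot 4 = 12 + 4 \cdot 8 = 12 + 32 = 44$)
$o^{4} = 44^{4} = 3748096$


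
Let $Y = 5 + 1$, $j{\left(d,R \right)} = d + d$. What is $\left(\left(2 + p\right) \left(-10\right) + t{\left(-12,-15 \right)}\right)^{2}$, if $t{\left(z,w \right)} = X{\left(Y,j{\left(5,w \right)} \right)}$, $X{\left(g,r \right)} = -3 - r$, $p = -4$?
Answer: $49$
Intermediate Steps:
$j{\left(d,R \right)} = 2 d$
$Y = 6$
$t{\left(z,w \right)} = -13$ ($t{\left(z,w \right)} = -3 - 2 \cdot 5 = -3 - 10 = -13$)
$\left(\left(2 + p\right) \left(-10\right) + t{\left(-12,-15 \right)}\right)^{2} = \left(\left(2 - 4\right) \left(-10\right) - 13\right)^{2} = \left(\left(-2\right) \left(-10\right) - 13\right)^{2} = \left(20 - 13\right)^{2} = 7^{2} = 49$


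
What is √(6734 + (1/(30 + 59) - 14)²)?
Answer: √54890039/89 ≈ 83.245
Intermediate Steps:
√(6734 + (1/(30 + 59) - 14)²) = √(6734 + (1/89 - 14)²) = √(6734 + (-1245/89)²) = √(6734 + 1550025/7921) = √(54890039/7921) = √54890039/89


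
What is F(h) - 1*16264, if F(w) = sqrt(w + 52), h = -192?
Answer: -16264 + 2*I*sqrt(35) ≈ -16264.0 + 11.832*I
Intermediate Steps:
F(w) = sqrt(52 + w)
F(h) - 1*16264 = sqrt(52 - 192) - 1*16264 = sqrt(-140) - 16264 = 2*I*sqrt(35) - 16264 = -16264 + 2*I*sqrt(35)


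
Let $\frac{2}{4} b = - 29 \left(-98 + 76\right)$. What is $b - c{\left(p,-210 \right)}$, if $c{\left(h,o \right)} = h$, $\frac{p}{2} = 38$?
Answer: $1200$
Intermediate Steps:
$p = 76$ ($p = 2 \cdot 38 = 76$)
$b = 1276$ ($b = 2 \left(- 29 \left(-98 + 76\right)\right) = 2 \left(\left(-29\right) \left(-22\right)\right) = 2 \cdot 638 = 1276$)
$b - c{\left(p,-210 \right)} = 1276 - 76 = 1200$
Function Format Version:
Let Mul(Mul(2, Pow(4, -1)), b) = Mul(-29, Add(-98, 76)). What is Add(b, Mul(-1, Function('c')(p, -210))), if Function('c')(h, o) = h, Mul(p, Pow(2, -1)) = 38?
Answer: 1200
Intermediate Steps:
p = 76 (p = Mul(2, 38) = 76)
b = 1276 (b = Mul(2, Mul(-29, Add(-98, 76))) = Mul(2, Mul(-29, -22)) = Mul(2, 638) = 1276)
Add(b, Mul(-1, Function('c')(p, -210))) = Add(1276, Mul(-1, 76)) = Add(1276, -76) = 1200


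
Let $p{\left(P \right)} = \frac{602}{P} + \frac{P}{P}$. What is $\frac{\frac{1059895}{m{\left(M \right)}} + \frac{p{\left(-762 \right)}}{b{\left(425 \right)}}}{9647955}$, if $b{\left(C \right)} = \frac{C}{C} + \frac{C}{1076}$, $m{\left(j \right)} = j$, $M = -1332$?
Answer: $- \frac{40401276929}{489952415217924} \approx -8.246 \cdot 10^{-5}$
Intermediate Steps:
$p{\left(P \right)} = 1 + \frac{602}{P}$ ($p{\left(P \right)} = \frac{602}{P} + 1 = 1 + \frac{602}{P}$)
$b{\left(C \right)} = 1 + \frac{C}{1076}$ ($b{\left(C \right)} = 1 + C \frac{1}{1076} = 1 + \frac{C}{1076}$)
$\frac{\frac{1059895}{m{\left(M \right)}} + \frac{p{\left(-762 \right)}}{b{\left(425 \right)}}}{9647955} = \frac{\frac{1059895}{-1332} + \frac{\frac{1}{-762} \left(602 - 762\right)}{1 + \frac{1}{1076} \cdot 425}}{9647955} = \left(1059895 \left(- \frac{1}{1332}\right) + \frac{\left(- \frac{1}{762}\right) \left(-160\right)}{1 + \frac{425}{1076}}\right) \frac{1}{9647955} = \left(- \frac{1059895}{1332} + \frac{80}{381 \cdot \frac{1501}{1076}}\right) \frac{1}{9647955} = \left(- \frac{1059895}{1332} + \frac{80}{381} \cdot \frac{1076}{1501}\right) \frac{1}{9647955} = \left(- \frac{1059895}{1332} + \frac{86080}{571881}\right) \frac{1}{9647955} = \left(- \frac{202006384645}{253915164}\right) \frac{1}{9647955} = - \frac{40401276929}{489952415217924}$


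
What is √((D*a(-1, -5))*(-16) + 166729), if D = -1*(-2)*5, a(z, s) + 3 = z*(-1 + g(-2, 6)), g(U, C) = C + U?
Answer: √167689 ≈ 409.50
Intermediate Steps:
a(z, s) = -3 + 3*z (a(z, s) = -3 + z*(-1 + (6 - 2)) = -3 + z*(-1 + 4) = -3 + z*3 = -3 + 3*z)
D = 10 (D = 2*5 = 10)
√((D*a(-1, -5))*(-16) + 166729) = √((10*(-3 + 3*(-1)))*(-16) + 166729) = √((10*(-3 - 3))*(-16) + 166729) = √((10*(-6))*(-16) + 166729) = √(-60*(-16) + 166729) = √(960 + 166729) = √167689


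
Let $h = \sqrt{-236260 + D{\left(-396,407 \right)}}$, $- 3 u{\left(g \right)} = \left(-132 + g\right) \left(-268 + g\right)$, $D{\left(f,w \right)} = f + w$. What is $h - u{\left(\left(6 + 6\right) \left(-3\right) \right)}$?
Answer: $17024 + i \sqrt{236249} \approx 17024.0 + 486.05 i$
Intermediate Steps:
$u{\left(g \right)} = - \frac{\left(-268 + g\right) \left(-132 + g\right)}{3}$ ($u{\left(g \right)} = - \frac{\left(-132 + g\right) \left(-268 + g\right)}{3} = - \frac{\left(-268 + g\right) \left(-132 + g\right)}{3}$)
$h = i \sqrt{236249}$ ($h = \sqrt{-236260 + \left(-396 + 407\right)} = \sqrt{-236260 + 11} = \sqrt{-236249} = i \sqrt{236249} \approx 486.05 i$)
$h - u{\left(\left(6 + 6\right) \left(-3\right) \right)} = i \sqrt{236249} - \left(-11792 - \frac{\left(\left(6 + 6\right) \left(-3\right)\right)^{2}}{3} + \frac{400 \left(6 + 6\right) \left(-3\right)}{3}\right) = i \sqrt{236249} - \left(-11792 - \frac{\left(12 \left(-3\right)\right)^{2}}{3} + \frac{400 \cdot 12 \left(-3\right)}{3}\right) = i \sqrt{236249} - \left(-11792 - \frac{\left(-36\right)^{2}}{3} + \frac{400}{3} \left(-36\right)\right) = i \sqrt{236249} - \left(-11792 - 432 - 4800\right) = i \sqrt{236249} - -17024 = i \sqrt{236249} + 17024 = 17024 + i \sqrt{236249}$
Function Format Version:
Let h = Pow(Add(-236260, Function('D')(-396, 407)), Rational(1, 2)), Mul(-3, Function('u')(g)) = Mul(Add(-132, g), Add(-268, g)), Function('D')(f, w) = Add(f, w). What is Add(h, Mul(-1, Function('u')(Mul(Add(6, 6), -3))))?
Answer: Add(17024, Mul(I, Pow(236249, Rational(1, 2)))) ≈ Add(17024., Mul(486.05, I))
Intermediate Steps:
Function('u')(g) = Mul(Rational(-1, 3), Add(-268, g), Add(-132, g)) (Function('u')(g) = Mul(Rational(-1, 3), Mul(Add(-132, g), Add(-268, g))) = Mul(Rational(-1, 3), Mul(Add(-268, g), Add(-132, g))) = Mul(Rational(-1, 3), Add(-268, g), Add(-132, g)))
h = Mul(I, Pow(236249, Rational(1, 2))) (h = Pow(Add(-236260, Add(-396, 407)), Rational(1, 2)) = Pow(Add(-236260, 11), Rational(1, 2)) = Pow(-236249, Rational(1, 2)) = Mul(I, Pow(236249, Rational(1, 2))) ≈ Mul(486.05, I))
Add(h, Mul(-1, Function('u')(Mul(Add(6, 6), -3)))) = Add(Mul(I, Pow(236249, Rational(1, 2))), Mul(-1, Add(-11792, Mul(Rational(-1, 3), Pow(Mul(Add(6, 6), -3), 2)), Mul(Rational(400, 3), Mul(Add(6, 6), -3))))) = Add(Mul(I, Pow(236249, Rational(1, 2))), Mul(-1, Add(-11792, Mul(Rational(-1, 3), Pow(Mul(12, -3), 2)), Mul(Rational(400, 3), Mul(12, -3))))) = Add(Mul(I, Pow(236249, Rational(1, 2))), Mul(-1, Add(-11792, Mul(Rational(-1, 3), Pow(-36, 2)), Mul(Rational(400, 3), -36)))) = Add(Mul(I, Pow(236249, Rational(1, 2))), Mul(-1, Add(-11792, Mul(Rational(-1, 3), 1296), -4800))) = Add(Mul(I, Pow(236249, Rational(1, 2))), Mul(-1, Add(-11792, -432, -4800))) = Add(Mul(I, Pow(236249, Rational(1, 2))), Mul(-1, -17024)) = Add(Mul(I, Pow(236249, Rational(1, 2))), 17024) = Add(17024, Mul(I, Pow(236249, Rational(1, 2))))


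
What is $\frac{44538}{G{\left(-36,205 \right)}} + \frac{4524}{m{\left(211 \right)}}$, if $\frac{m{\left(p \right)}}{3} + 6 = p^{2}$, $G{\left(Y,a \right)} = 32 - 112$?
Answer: $- \frac{6836167}{12280} \approx -556.69$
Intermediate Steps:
$G{\left(Y,a \right)} = -80$ ($G{\left(Y,a \right)} = 32 - 112 = -80$)
$m{\left(p \right)} = -18 + 3 p^{2}$
$\frac{44538}{G{\left(-36,205 \right)}} + \frac{4524}{m{\left(211 \right)}} = \frac{44538}{-80} + \frac{4524}{-18 + 3 \cdot 211^{2}} = 44538 \left(- \frac{1}{80}\right) + \frac{4524}{-18 + 3 \cdot 44521} = - \frac{22269}{40} + \frac{4524}{-18 + 133563} = - \frac{22269}{40} + \frac{4524}{133545} = - \frac{22269}{40} + 4524 \cdot \frac{1}{133545} = - \frac{22269}{40} + \frac{52}{1535} = - \frac{6836167}{12280}$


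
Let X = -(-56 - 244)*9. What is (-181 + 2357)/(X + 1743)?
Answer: 2176/4443 ≈ 0.48976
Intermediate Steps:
X = 2700 (X = -(-300)*9 = -1*(-2700) = 2700)
(-181 + 2357)/(X + 1743) = (-181 + 2357)/(2700 + 1743) = 2176/4443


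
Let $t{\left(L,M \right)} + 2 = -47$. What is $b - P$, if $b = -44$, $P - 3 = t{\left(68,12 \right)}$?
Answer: $2$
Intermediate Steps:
$t{\left(L,M \right)} = -49$ ($t{\left(L,M \right)} = -2 - 47 = -49$)
$P = -46$ ($P = 3 - 49 = -46$)
$b - P = -44 - -46 = -44 + 46 = 2$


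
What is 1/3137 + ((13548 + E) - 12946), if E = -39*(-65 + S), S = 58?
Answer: 2744876/3137 ≈ 875.00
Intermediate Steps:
E = 273 (E = -39*(-65 + 58) = -39*(-7) = 273)
1/3137 + ((13548 + E) - 12946) = 1/3137 + ((13548 + 273) - 12946) = 1/3137 + (13821 - 12946) = 1/3137 + 875 = 2744876/3137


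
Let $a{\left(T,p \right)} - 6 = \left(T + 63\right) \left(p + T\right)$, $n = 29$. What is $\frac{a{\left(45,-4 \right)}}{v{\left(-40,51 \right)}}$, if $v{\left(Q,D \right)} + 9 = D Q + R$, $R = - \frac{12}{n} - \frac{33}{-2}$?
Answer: $- \frac{85724}{39303} \approx -2.1811$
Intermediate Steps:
$R = \frac{933}{58}$ ($R = - \frac{12}{29} - \frac{33}{-2} = \left(-12\right) \frac{1}{29} - - \frac{33}{2} = - \frac{12}{29} + \frac{33}{2} = \frac{933}{58} \approx 16.086$)
$a{\left(T,p \right)} = 6 + \left(63 + T\right) \left(T + p\right)$ ($a{\left(T,p \right)} = 6 + \left(T + 63\right) \left(p + T\right) = 6 + \left(63 + T\right) \left(T + p\right)$)
$v{\left(Q,D \right)} = \frac{411}{58} + D Q$ ($v{\left(Q,D \right)} = -9 + \left(D Q + \frac{933}{58}\right) = -9 + \left(\frac{933}{58} + D Q\right) = \frac{411}{58} + D Q$)
$\frac{a{\left(45,-4 \right)}}{v{\left(-40,51 \right)}} = \frac{6 + 45^{2} + 63 \cdot 45 + 63 \left(-4\right) + 45 \left(-4\right)}{\frac{411}{58} + 51 \left(-40\right)} = \frac{6 + 2025 + 2835 - 252 - 180}{\frac{411}{58} - 2040} = \frac{4434}{- \frac{117909}{58}} = 4434 \left(- \frac{58}{117909}\right) = - \frac{85724}{39303}$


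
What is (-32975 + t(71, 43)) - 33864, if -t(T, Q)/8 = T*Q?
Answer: -91263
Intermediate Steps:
t(T, Q) = -8*Q*T (t(T, Q) = -8*T*Q = -8*Q*T)
(-32975 + t(71, 43)) - 33864 = (-32975 - 8*43*71) - 33864 = (-32975 - 24424) - 33864 = -57399 - 33864 = -91263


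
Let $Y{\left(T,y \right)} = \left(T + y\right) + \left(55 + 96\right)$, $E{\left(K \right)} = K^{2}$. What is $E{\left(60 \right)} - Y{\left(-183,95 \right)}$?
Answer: $3537$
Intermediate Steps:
$Y{\left(T,y \right)} = 151 + T + y$ ($Y{\left(T,y \right)} = \left(T + y\right) + 151 = 151 + T + y$)
$E{\left(60 \right)} - Y{\left(-183,95 \right)} = 60^{2} - \left(151 - 183 + 95\right) = 3600 - 63 = 3537$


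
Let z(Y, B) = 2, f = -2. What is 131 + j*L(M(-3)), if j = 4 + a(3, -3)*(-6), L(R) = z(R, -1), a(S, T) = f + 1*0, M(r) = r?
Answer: 163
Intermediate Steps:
a(S, T) = -2 (a(S, T) = -2 + 1*0 = -2 + 0 = -2)
L(R) = 2
j = 16 (j = 4 - 2*(-6) = 4 + 12 = 16)
131 + j*L(M(-3)) = 131 + 16*2 = 131 + 32 = 163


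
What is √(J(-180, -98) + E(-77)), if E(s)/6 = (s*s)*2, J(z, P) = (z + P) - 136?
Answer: √70734 ≈ 265.96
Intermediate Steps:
J(z, P) = -136 + P + z (J(z, P) = (P + z) - 136 = -136 + P + z)
E(s) = 12*s² (E(s) = 6*((s*s)*2) = 6*(s²*2) = 6*(2*s²) = 12*s²)
√(J(-180, -98) + E(-77)) = √((-136 - 98 - 180) + 12*(-77)²) = √(-414 + 12*5929) = √(-414 + 71148) = √70734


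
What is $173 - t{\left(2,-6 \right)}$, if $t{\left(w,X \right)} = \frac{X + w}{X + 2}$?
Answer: $172$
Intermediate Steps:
$t{\left(w,X \right)} = \frac{X + w}{2 + X}$
$173 - t{\left(2,-6 \right)} = 173 - \frac{-6 + 2}{2 - 6} = 173 - \frac{1}{-4} \left(-4\right) = 173 - \left(- \frac{1}{4}\right) \left(-4\right) = 173 - 1 = 172$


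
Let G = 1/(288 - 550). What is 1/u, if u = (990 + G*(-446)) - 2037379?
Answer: -131/266766736 ≈ -4.9107e-7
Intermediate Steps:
G = -1/262 (G = 1/(-262) = -1/262 ≈ -0.0038168)
u = -266766736/131 (u = (990 - 1/262*(-446)) - 2037379 = (990 + 223/131) - 2037379 = 129913/131 - 2037379 = -266766736/131 ≈ -2.0364e+6)
1/u = 1/(-266766736/131) = -131/266766736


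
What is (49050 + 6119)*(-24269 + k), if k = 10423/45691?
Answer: -61174943173064/45691 ≈ -1.3389e+9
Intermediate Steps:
k = 10423/45691 (k = 10423*(1/45691) = 10423/45691 ≈ 0.22812)
(49050 + 6119)*(-24269 + k) = (49050 + 6119)*(-24269 + 10423/45691) = 55169*(-1108864456/45691) = -61174943173064/45691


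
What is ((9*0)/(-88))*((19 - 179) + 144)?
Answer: 0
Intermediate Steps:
((9*0)/(-88))*((19 - 179) + 144) = (0*(-1/88))*(-160 + 144) = 0*(-16) = 0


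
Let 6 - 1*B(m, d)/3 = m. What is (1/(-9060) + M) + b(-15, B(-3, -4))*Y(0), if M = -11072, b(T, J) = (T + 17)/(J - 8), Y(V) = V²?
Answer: -100312321/9060 ≈ -11072.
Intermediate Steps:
B(m, d) = 18 - 3*m
b(T, J) = (17 + T)/(-8 + J)
(1/(-9060) + M) + b(-15, B(-3, -4))*Y(0) = (1/(-9060) - 11072) + ((17 - 15)/(-8 + (18 - 3*(-3))))*0² = (-1/9060 - 11072) + (2/(-8 + (18 + 9)))*0 = -100312321/9060 + (2/(-8 + 27))*0 = -100312321/9060 + (2/19)*0 = -100312321/9060 + 0 = -100312321/9060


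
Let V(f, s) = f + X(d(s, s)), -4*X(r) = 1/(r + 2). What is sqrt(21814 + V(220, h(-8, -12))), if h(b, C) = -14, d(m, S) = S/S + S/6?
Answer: sqrt(352538)/4 ≈ 148.44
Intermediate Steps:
d(m, S) = 1 + S/6 (d(m, S) = 1 + S*(1/6) = 1 + S/6)
X(r) = -1/(4*(2 + r)) (X(r) = -1/(4*(r + 2)) = -1/(4*(2 + r)))
V(f, s) = f - 1/(12 + 2*s/3) (V(f, s) = f - 1/(8 + 4*(1 + s/6)) = f - 1/(8 + (4 + 2*s/3)) = f - 1/(12 + 2*s/3))
sqrt(21814 + V(220, h(-8, -12))) = sqrt(21814 + (-3/2 + 220*(18 - 14))/(18 - 14)) = sqrt(21814 + (-3/2 + 220*4)/4) = sqrt(21814 + (-3/2 + 880)/4) = sqrt(21814 + (1/4)*(1757/2)) = sqrt(21814 + 1757/8) = sqrt(176269/8) = sqrt(352538)/4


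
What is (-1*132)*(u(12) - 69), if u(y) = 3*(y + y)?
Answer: -396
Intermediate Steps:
u(y) = 6*y (u(y) = 3*(2*y) = 6*y)
(-1*132)*(u(12) - 69) = (-1*132)*(6*12 - 69) = -132*(72 - 69) = -132*3 = -396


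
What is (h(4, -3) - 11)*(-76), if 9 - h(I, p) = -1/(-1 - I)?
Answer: 836/5 ≈ 167.20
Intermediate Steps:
h(I, p) = 9 + 1/(-1 - I) (h(I, p) = 9 - (-1)/(-1 - I) = 9 + 1/(-1 - I))
(h(4, -3) - 11)*(-76) = ((8 + 9*4)/(1 + 4) - 11)*(-76) = ((8 + 36)/5 - 11)*(-76) = ((⅕)*44 - 11)*(-76) = (44/5 - 11)*(-76) = -11/5*(-76) = 836/5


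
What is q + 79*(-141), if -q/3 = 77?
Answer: -11370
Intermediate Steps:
q = -231 (q = -3*77 = -231)
q + 79*(-141) = -231 + 79*(-141) = -231 - 11139 = -11370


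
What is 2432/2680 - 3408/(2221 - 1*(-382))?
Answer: -350368/872005 ≈ -0.40180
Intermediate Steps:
2432/2680 - 3408/(2221 - 1*(-382)) = 2432*(1/2680) - 3408/(2221 + 382) = 304/335 - 3408/2603 = -350368/872005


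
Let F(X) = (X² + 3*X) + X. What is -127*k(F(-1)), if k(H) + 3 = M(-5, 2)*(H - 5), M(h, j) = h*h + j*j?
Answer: 29845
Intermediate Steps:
F(X) = X² + 4*X
M(h, j) = h² + j²
k(H) = -148 + 29*H (k(H) = -3 + ((-5)² + 2²)*(H - 5) = -3 + (25 + 4)*(-5 + H) = -3 + 29*(-5 + H) = -3 + (-145 + 29*H) = -148 + 29*H)
-127*k(F(-1)) = -127*(-148 + 29*(-(4 - 1))) = -127*(-148 + 29*(-1*3)) = -127*(-148 + 29*(-3)) = -127*(-148 - 87) = -127*(-235) = 29845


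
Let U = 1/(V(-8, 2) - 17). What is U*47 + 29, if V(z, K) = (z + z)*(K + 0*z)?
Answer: 1374/49 ≈ 28.041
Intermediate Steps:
V(z, K) = 2*K*z (V(z, K) = (2*z)*(K + 0) = (2*z)*K = 2*K*z)
U = -1/49 (U = 1/(2*2*(-8) - 17) = 1/(-32 - 17) = 1/(-49) = -1/49 ≈ -0.020408)
U*47 + 29 = -1/49*47 + 29 = -47/49 + 29 = 1374/49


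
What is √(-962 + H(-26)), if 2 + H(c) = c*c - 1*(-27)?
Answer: 3*I*√29 ≈ 16.155*I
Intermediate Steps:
H(c) = 25 + c² (H(c) = -2 + (c*c - 1*(-27)) = -2 + (c² + 27) = -2 + (27 + c²) = 25 + c²)
√(-962 + H(-26)) = √(-962 + (25 + (-26)²)) = √(-962 + (25 + 676)) = √(-962 + 701) = √(-261) = 3*I*√29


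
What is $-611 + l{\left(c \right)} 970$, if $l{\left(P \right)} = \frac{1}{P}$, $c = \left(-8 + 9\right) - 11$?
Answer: $-708$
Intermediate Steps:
$c = -10$ ($c = 1 - 11 = -10$)
$-611 + l{\left(c \right)} 970 = -611 + \frac{1}{-10} \cdot 970 = -611 - 97 = -708$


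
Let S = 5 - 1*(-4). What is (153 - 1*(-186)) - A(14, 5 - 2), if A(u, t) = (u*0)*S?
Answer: 339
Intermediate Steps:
S = 9 (S = 5 + 4 = 9)
A(u, t) = 0 (A(u, t) = (u*0)*9 = 0*9 = 0)
(153 - 1*(-186)) - A(14, 5 - 2) = (153 - 1*(-186)) - 1*0 = (153 + 186) + 0 = 339 + 0 = 339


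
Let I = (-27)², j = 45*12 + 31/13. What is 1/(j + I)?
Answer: 13/16528 ≈ 0.00078654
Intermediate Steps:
j = 7051/13 (j = 540 + 31*(1/13) = 540 + 31/13 = 7051/13 ≈ 542.38)
I = 729
1/(j + I) = 1/(7051/13 + 729) = 1/(16528/13) = 13/16528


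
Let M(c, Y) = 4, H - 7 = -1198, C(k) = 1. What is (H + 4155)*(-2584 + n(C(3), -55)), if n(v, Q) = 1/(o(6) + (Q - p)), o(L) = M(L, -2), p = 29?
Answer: -153180261/20 ≈ -7.6590e+6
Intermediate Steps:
H = -1191 (H = 7 - 1198 = -1191)
o(L) = 4
n(v, Q) = 1/(-25 + Q) (n(v, Q) = 1/(4 + (Q - 1*29)) = 1/(4 + (Q - 29)) = 1/(4 + (-29 + Q)) = 1/(-25 + Q))
(H + 4155)*(-2584 + n(C(3), -55)) = (-1191 + 4155)*(-2584 + 1/(-25 - 55)) = 2964*(-2584 + 1/(-80)) = 2964*(-2584 - 1/80) = 2964*(-206721/80) = -153180261/20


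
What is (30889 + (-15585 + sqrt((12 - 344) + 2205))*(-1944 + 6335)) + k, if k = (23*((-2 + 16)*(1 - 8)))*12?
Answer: -68429894 + 4391*sqrt(1873) ≈ -6.8240e+7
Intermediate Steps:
k = -27048 (k = (23*(14*(-7)))*12 = (23*(-98))*12 = -2254*12 = -27048)
(30889 + (-15585 + sqrt((12 - 344) + 2205))*(-1944 + 6335)) + k = (30889 + (-15585 + sqrt((12 - 344) + 2205))*(-1944 + 6335)) - 27048 = (30889 + (-15585 + sqrt(-332 + 2205))*4391) - 27048 = (30889 + (-15585 + sqrt(1873))*4391) - 27048 = (30889 + (-68433735 + 4391*sqrt(1873))) - 27048 = (-68402846 + 4391*sqrt(1873)) - 27048 = -68429894 + 4391*sqrt(1873)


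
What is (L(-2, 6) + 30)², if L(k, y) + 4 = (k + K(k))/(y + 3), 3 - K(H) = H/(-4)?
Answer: 219961/324 ≈ 678.89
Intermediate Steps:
K(H) = 3 + H/4 (K(H) = 3 - H/(-4) = 3 - H*(-1)/4 = 3 - (-1)*H/4 = 3 + H/4)
L(k, y) = -4 + (3 + 5*k/4)/(3 + y) (L(k, y) = -4 + (k + (3 + k/4))/(y + 3) = -4 + (3 + 5*k/4)/(3 + y))
(L(-2, 6) + 30)² = ((-36 - 16*6 + 5*(-2))/(4*(3 + 6)) + 30)² = ((¼)*(-36 - 96 - 10)/9 + 30)² = ((¼)*(⅑)*(-142) + 30)² = (-71/18 + 30)² = (469/18)² = 219961/324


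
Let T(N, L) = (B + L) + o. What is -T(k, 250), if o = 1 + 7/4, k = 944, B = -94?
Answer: -635/4 ≈ -158.75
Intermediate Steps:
o = 11/4 (o = 1 + (¼)*7 = 1 + 7/4 = 11/4 ≈ 2.7500)
T(N, L) = -365/4 + L (T(N, L) = (-94 + L) + 11/4 = -365/4 + L)
-T(k, 250) = -(-365/4 + 250) = -1*635/4 = -635/4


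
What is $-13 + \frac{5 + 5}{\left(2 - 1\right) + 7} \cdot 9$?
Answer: $- \frac{7}{4} \approx -1.75$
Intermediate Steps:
$-13 + \frac{5 + 5}{\left(2 - 1\right) + 7} \cdot 9 = -13 + \frac{10}{\left(2 - 1\right) + 7} \cdot 9 = -13 + \frac{10}{1 + 7} \cdot 9 = -13 + \frac{10}{8} \cdot 9 = -13 + 10 \cdot \frac{1}{8} \cdot 9 = -13 + \frac{5}{4} \cdot 9 = -13 + \frac{45}{4} = - \frac{7}{4}$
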